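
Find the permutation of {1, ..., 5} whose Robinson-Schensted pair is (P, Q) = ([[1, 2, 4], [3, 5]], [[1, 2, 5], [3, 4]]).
Reverse RSK: for i = n, n-1, ..., 1, locate i in Q, remove the corresponding corner cell from P, and reverse-bump its entry up through P; the value ejected from row 1 is w(i).

So w = 3 5 1 2 4.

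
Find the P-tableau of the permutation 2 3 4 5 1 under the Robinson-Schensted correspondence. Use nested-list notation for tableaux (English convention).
Insert 2: appended to row 1. P = [[2]].
Insert 3: appended to row 1. P = [[2, 3]].
Insert 4: appended to row 1. P = [[2, 3, 4]].
Insert 5: appended to row 1. P = [[2, 3, 4, 5]].
Insert 1: 1 bumps 2 from row 1; 2 starts row 2. P = [[1, 3, 4, 5], [2]].

So P = [[1, 3, 4, 5], [2]].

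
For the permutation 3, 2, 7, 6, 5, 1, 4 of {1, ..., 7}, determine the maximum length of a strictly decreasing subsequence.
4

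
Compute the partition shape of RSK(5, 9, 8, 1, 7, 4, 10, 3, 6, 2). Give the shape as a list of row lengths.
RSK row insertion gives P = [[1, 2, 6], [3, 7, 10], [4], [5], [8], [9]], which has shape [3, 3, 1, 1, 1, 1].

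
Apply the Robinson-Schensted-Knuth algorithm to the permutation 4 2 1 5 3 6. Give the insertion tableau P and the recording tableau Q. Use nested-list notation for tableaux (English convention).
Insert each entry of the permutation into P by Schensted row insertion, recording in Q the position of each new cell.

After inserting 4: P = [[4]].
After inserting 2: P = [[2], [4]].
After inserting 1: P = [[1], [2], [4]].
After inserting 5: P = [[1, 5], [2], [4]].
After inserting 3: P = [[1, 3], [2, 5], [4]].
After inserting 6: P = [[1, 3, 6], [2, 5], [4]].

So P = [[1, 3, 6], [2, 5], [4]], Q = [[1, 4, 6], [2, 5], [3]].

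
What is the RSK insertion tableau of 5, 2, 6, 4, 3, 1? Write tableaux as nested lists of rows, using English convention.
Insert 5: appended to row 1. P = [[5]].
Insert 2: 2 bumps 5 from row 1; 5 starts row 2. P = [[2], [5]].
Insert 6: appended to row 1. P = [[2, 6], [5]].
Insert 4: 4 bumps 6 from row 1; 6 appends to row 2. P = [[2, 4], [5, 6]].
Insert 3: 3 bumps 4 from row 1; 4 bumps 5 from row 2; 5 starts row 3. P = [[2, 3], [4, 6], [5]].
Insert 1: 1 bumps 2 from row 1; 2 bumps 4 from row 2; 4 bumps 5 from row 3; 5 starts row 4. P = [[1, 3], [2, 6], [4], [5]].

So P = [[1, 3], [2, 6], [4], [5]].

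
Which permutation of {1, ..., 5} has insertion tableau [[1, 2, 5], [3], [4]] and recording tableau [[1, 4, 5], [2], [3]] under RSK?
Reverse the RSK construction: for i from n down to 1, find the cell of Q containing i, remove the entry at that cell from P, and reverse-bump it up through P; the value ejected from row 1 is w(i).

Step i=5: Q has 5 at row 1, column 3; remove that cell from P, ejecting 5. So w(5) = 5. P is now [[1, 2], [3], [4]].
Step i=4: Q has 4 at row 1, column 2; remove that cell from P, ejecting 2. So w(4) = 2. P is now [[1], [3], [4]].
Step i=3: Q has 3 at row 3, column 1; remove 4 from row 3 of P and reverse-bump: 4 enters row 2 and ejects 3; 3 enters row 1 and ejects 1. So w(3) = 1. P is now [[3], [4]].
Step i=2: Q has 2 at row 2, column 1; remove 4 from row 2 of P and reverse-bump: 4 enters row 1 and ejects 3. So w(2) = 3. P is now [[4]].
Step i=1: Q has 1 at row 1, column 1; remove that cell from P, ejecting 4. So w(1) = 4. P is now [].

So w = 4 3 1 2 5.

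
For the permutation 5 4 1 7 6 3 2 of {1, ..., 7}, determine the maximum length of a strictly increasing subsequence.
2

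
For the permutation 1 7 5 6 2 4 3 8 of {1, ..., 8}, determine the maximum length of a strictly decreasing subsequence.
4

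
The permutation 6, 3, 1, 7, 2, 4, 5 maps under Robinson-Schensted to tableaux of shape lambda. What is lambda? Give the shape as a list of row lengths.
[4, 2, 1]

Row-insert each entry into an empty tableau.

After inserting 6: P = [[6]].
After inserting 3: P = [[3], [6]].
After inserting 1: P = [[1], [3], [6]].
After inserting 7: P = [[1, 7], [3], [6]].
After inserting 2: P = [[1, 2], [3, 7], [6]].
After inserting 4: P = [[1, 2, 4], [3, 7], [6]].
After inserting 5: P = [[1, 2, 4, 5], [3, 7], [6]].

The final insertion tableau P = [[1, 2, 4, 5], [3, 7], [6]] has shape [4, 2, 1].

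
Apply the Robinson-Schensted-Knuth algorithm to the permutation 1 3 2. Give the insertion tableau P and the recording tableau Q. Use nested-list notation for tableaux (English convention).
P = [[1, 2], [3]], Q = [[1, 2], [3]]

Insert each entry of the permutation into P by Schensted row insertion, recording in Q the position of each new cell.

Insert 1: appended to row 1. P = [[1]].
Insert 3: appended to row 1. P = [[1, 3]].
Insert 2: 2 bumps 3 from row 1; 3 starts row 2. P = [[1, 2], [3]].

So P = [[1, 2], [3]], Q = [[1, 2], [3]].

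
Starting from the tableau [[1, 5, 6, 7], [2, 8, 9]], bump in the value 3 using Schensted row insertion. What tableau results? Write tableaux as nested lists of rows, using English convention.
[[1, 3, 6, 7], [2, 5, 9], [8]]

In row 1, 3 replaces 5 (the leftmost entry greater than 3); 5 is bumped to row 2. In row 2, 5 replaces 8 (the leftmost entry greater than 5); 8 is bumped to row 3. 8 starts a new row 3. The new tableau is [[1, 3, 6, 7], [2, 5, 9], [8]].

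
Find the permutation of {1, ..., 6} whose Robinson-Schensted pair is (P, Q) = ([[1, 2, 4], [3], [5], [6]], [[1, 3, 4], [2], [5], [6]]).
6 1 3 5 4 2

Reverse the RSK construction: for i from n down to 1, find the cell of Q containing i, remove the entry at that cell from P, and reverse-bump it up through P; the value ejected from row 1 is w(i).

Step i=6: Q has 6 at row 4, column 1; remove 6 from row 4 of P and reverse-bump: 6 enters row 3 and ejects 5; 5 enters row 2 and ejects 3; 3 enters row 1 and ejects 2. So w(6) = 2. P is now [[1, 3, 4], [5], [6]].
Step i=5: Q has 5 at row 3, column 1; remove 6 from row 3 of P and reverse-bump: 6 enters row 2 and ejects 5; 5 enters row 1 and ejects 4. So w(5) = 4. P is now [[1, 3, 5], [6]].
Step i=4: Q has 4 at row 1, column 3; remove that cell from P, ejecting 5. So w(4) = 5. P is now [[1, 3], [6]].
Step i=3: Q has 3 at row 1, column 2; remove that cell from P, ejecting 3. So w(3) = 3. P is now [[1], [6]].
Step i=2: Q has 2 at row 2, column 1; remove 6 from row 2 of P and reverse-bump: 6 enters row 1 and ejects 1. So w(2) = 1. P is now [[6]].
Step i=1: Q has 1 at row 1, column 1; remove that cell from P, ejecting 6. So w(1) = 6. P is now [].

So w = 6 1 3 5 4 2.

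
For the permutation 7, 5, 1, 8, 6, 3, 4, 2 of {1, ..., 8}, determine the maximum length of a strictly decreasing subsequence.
4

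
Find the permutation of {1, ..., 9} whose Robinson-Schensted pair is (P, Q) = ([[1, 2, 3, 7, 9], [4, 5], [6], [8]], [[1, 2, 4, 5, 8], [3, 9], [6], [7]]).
Reverse the RSK construction: for i from n down to 1, find the cell of Q containing i, remove the entry at that cell from P, and reverse-bump it up through P; the value ejected from row 1 is w(i).

Step i=9: Q has 9 at row 2, column 2; remove 5 from row 2 of P and reverse-bump: 5 enters row 1 and ejects 3. So w(9) = 3. P is now [[1, 2, 5, 7, 9], [4], [6], [8]].
Step i=8: Q has 8 at row 1, column 5; remove that cell from P, ejecting 9. So w(8) = 9. P is now [[1, 2, 5, 7], [4], [6], [8]].
Step i=7: Q has 7 at row 4, column 1; remove 8 from row 4 of P and reverse-bump: 8 enters row 3 and ejects 6; 6 enters row 2 and ejects 4; 4 enters row 1 and ejects 2. So w(7) = 2. P is now [[1, 4, 5, 7], [6], [8]].
Step i=6: Q has 6 at row 3, column 1; remove 8 from row 3 of P and reverse-bump: 8 enters row 2 and ejects 6; 6 enters row 1 and ejects 5. So w(6) = 5. P is now [[1, 4, 6, 7], [8]].
Step i=5: Q has 5 at row 1, column 4; remove that cell from P, ejecting 7. So w(5) = 7. P is now [[1, 4, 6], [8]].
Step i=4: Q has 4 at row 1, column 3; remove that cell from P, ejecting 6. So w(4) = 6. P is now [[1, 4], [8]].
Step i=3: Q has 3 at row 2, column 1; remove 8 from row 2 of P and reverse-bump: 8 enters row 1 and ejects 4. So w(3) = 4. P is now [[1, 8]].
Step i=2: Q has 2 at row 1, column 2; remove that cell from P, ejecting 8. So w(2) = 8. P is now [[1]].
Step i=1: Q has 1 at row 1, column 1; remove that cell from P, ejecting 1. So w(1) = 1. P is now [].

So w = 1 8 4 6 7 5 2 9 3.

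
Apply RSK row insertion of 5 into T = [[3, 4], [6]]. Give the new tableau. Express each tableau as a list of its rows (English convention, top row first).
5 is larger than every entry of row 1, so it is appended to row 1. The new tableau is [[3, 4, 5], [6]].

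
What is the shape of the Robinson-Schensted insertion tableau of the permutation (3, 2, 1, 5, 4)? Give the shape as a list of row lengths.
[2, 2, 1]

Row-insert each entry into an empty tableau.

After inserting 3: P = [[3]].
After inserting 2: P = [[2], [3]].
After inserting 1: P = [[1], [2], [3]].
After inserting 5: P = [[1, 5], [2], [3]].
After inserting 4: P = [[1, 4], [2, 5], [3]].

The final insertion tableau P = [[1, 4], [2, 5], [3]] has shape [2, 2, 1].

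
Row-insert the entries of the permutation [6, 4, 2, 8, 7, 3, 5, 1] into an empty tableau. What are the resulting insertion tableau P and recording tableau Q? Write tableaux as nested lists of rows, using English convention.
P = [[1, 3, 5], [2, 7], [4, 8], [6]], Q = [[1, 4, 7], [2, 5], [3, 6], [8]]

Insert each entry of the permutation into P by Schensted row insertion, recording in Q the position of each new cell.

Insert 6: appended to row 1. P = [[6]].
Insert 4: 4 bumps 6 from row 1; 6 starts row 2. P = [[4], [6]].
Insert 2: 2 bumps 4 from row 1; 4 bumps 6 from row 2; 6 starts row 3. P = [[2], [4], [6]].
Insert 8: appended to row 1. P = [[2, 8], [4], [6]].
Insert 7: 7 bumps 8 from row 1; 8 appends to row 2. P = [[2, 7], [4, 8], [6]].
Insert 3: 3 bumps 7 from row 1; 7 bumps 8 from row 2; 8 appends to row 3. P = [[2, 3], [4, 7], [6, 8]].
Insert 5: appended to row 1. P = [[2, 3, 5], [4, 7], [6, 8]].
Insert 1: 1 bumps 2 from row 1; 2 bumps 4 from row 2; 4 bumps 6 from row 3; 6 starts row 4. P = [[1, 3, 5], [2, 7], [4, 8], [6]].

So P = [[1, 3, 5], [2, 7], [4, 8], [6]], Q = [[1, 4, 7], [2, 5], [3, 6], [8]].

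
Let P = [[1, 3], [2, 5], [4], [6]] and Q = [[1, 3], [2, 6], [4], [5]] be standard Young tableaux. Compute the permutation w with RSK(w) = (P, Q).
6 4 5 2 1 3

Reverse the RSK construction: for i from n down to 1, find the cell of Q containing i, remove the entry at that cell from P, and reverse-bump it up through P; the value ejected from row 1 is w(i).

Step i=6: Q has 6 at row 2, column 2; remove 5 from row 2 of P and reverse-bump: 5 enters row 1 and ejects 3. So w(6) = 3. P is now [[1, 5], [2], [4], [6]].
Step i=5: Q has 5 at row 4, column 1; remove 6 from row 4 of P and reverse-bump: 6 enters row 3 and ejects 4; 4 enters row 2 and ejects 2; 2 enters row 1 and ejects 1. So w(5) = 1. P is now [[2, 5], [4], [6]].
Step i=4: Q has 4 at row 3, column 1; remove 6 from row 3 of P and reverse-bump: 6 enters row 2 and ejects 4; 4 enters row 1 and ejects 2. So w(4) = 2. P is now [[4, 5], [6]].
Step i=3: Q has 3 at row 1, column 2; remove that cell from P, ejecting 5. So w(3) = 5. P is now [[4], [6]].
Step i=2: Q has 2 at row 2, column 1; remove 6 from row 2 of P and reverse-bump: 6 enters row 1 and ejects 4. So w(2) = 4. P is now [[6]].
Step i=1: Q has 1 at row 1, column 1; remove that cell from P, ejecting 6. So w(1) = 6. P is now [].

So w = 6 4 5 2 1 3.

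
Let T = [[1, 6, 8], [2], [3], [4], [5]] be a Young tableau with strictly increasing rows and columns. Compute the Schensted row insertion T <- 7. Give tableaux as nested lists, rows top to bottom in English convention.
[[1, 6, 7], [2, 8], [3], [4], [5]]

In row 1, 7 replaces 8 (the leftmost entry greater than 7); 8 is bumped to row 2. 8 is appended to row 2. The new tableau is [[1, 6, 7], [2, 8], [3], [4], [5]].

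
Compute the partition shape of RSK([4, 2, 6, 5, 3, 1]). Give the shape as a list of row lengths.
[2, 2, 1, 1]

Row-insert each entry into an empty tableau.

After inserting 4: P = [[4]].
After inserting 2: P = [[2], [4]].
After inserting 6: P = [[2, 6], [4]].
After inserting 5: P = [[2, 5], [4, 6]].
After inserting 3: P = [[2, 3], [4, 5], [6]].
After inserting 1: P = [[1, 3], [2, 5], [4], [6]].

The final insertion tableau P = [[1, 3], [2, 5], [4], [6]] has shape [2, 2, 1, 1].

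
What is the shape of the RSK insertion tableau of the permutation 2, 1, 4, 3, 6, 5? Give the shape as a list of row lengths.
Row-insert each entry into an empty tableau.

After inserting 2: P = [[2]].
After inserting 1: P = [[1], [2]].
After inserting 4: P = [[1, 4], [2]].
After inserting 3: P = [[1, 3], [2, 4]].
After inserting 6: P = [[1, 3, 6], [2, 4]].
After inserting 5: P = [[1, 3, 5], [2, 4, 6]].

The final insertion tableau P = [[1, 3, 5], [2, 4, 6]] has shape [3, 3].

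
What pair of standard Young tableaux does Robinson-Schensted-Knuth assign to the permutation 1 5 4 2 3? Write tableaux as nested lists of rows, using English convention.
Insert each entry of the permutation into P by Schensted row insertion, recording in Q the position of each new cell.

Insert 1: appended to row 1. P = [[1]].
Insert 5: appended to row 1. P = [[1, 5]].
Insert 4: 4 bumps 5 from row 1; 5 starts row 2. P = [[1, 4], [5]].
Insert 2: 2 bumps 4 from row 1; 4 bumps 5 from row 2; 5 starts row 3. P = [[1, 2], [4], [5]].
Insert 3: appended to row 1. P = [[1, 2, 3], [4], [5]].

So P = [[1, 2, 3], [4], [5]], Q = [[1, 2, 5], [3], [4]].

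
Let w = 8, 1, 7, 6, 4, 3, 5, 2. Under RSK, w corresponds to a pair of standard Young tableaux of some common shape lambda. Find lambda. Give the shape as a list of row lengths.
[3, 1, 1, 1, 1, 1]

Row-insert each entry into an empty tableau.

After inserting 8: P = [[8]].
After inserting 1: P = [[1], [8]].
After inserting 7: P = [[1, 7], [8]].
After inserting 6: P = [[1, 6], [7], [8]].
After inserting 4: P = [[1, 4], [6], [7], [8]].
After inserting 3: P = [[1, 3], [4], [6], [7], [8]].
After inserting 5: P = [[1, 3, 5], [4], [6], [7], [8]].
After inserting 2: P = [[1, 2, 5], [3], [4], [6], [7], [8]].

The final insertion tableau P = [[1, 2, 5], [3], [4], [6], [7], [8]] has shape [3, 1, 1, 1, 1, 1].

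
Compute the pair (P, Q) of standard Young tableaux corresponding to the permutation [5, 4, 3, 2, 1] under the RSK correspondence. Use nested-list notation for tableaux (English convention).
P = [[1], [2], [3], [4], [5]], Q = [[1], [2], [3], [4], [5]]

Insert each entry of the permutation into P by Schensted row insertion, recording in Q the position of each new cell.

Insert 5: appended to row 1. P = [[5]], Q = [[1]].
Insert 4: 4 bumps 5 from row 1; 5 starts row 2. P = [[4], [5]], Q = [[1], [2]].
Insert 3: 3 bumps 4 from row 1; 4 bumps 5 from row 2; 5 starts row 3. P = [[3], [4], [5]], Q = [[1], [2], [3]].
Insert 2: 2 bumps 3 from row 1; 3 bumps 4 from row 2; 4 bumps 5 from row 3; 5 starts row 4. P = [[2], [3], [4], [5]], Q = [[1], [2], [3], [4]].
Insert 1: 1 bumps 2 from row 1; 2 bumps 3 from row 2; 3 bumps 4 from row 3; 4 bumps 5 from row 4; 5 starts row 5. P = [[1], [2], [3], [4], [5]], Q = [[1], [2], [3], [4], [5]].

So P = [[1], [2], [3], [4], [5]], Q = [[1], [2], [3], [4], [5]].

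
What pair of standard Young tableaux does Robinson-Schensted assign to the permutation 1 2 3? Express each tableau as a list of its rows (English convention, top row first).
Insert each entry of the permutation into P by Schensted row insertion, recording in Q the position of each new cell.

Insert 1: appended to row 1. P = [[1]], Q = [[1]].
Insert 2: appended to row 1. P = [[1, 2]], Q = [[1, 2]].
Insert 3: appended to row 1. P = [[1, 2, 3]], Q = [[1, 2, 3]].

So P = [[1, 2, 3]], Q = [[1, 2, 3]].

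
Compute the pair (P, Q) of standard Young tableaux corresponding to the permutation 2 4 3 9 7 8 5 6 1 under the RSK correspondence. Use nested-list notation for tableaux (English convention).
P = [[1, 3, 5, 6], [2, 7, 8], [4], [9]], Q = [[1, 2, 4, 6], [3, 5, 8], [7], [9]]

Insert each entry of the permutation into P by Schensted row insertion, recording in Q the position of each new cell.

Insert 2: appended to row 1. P = [[2]].
Insert 4: appended to row 1. P = [[2, 4]].
Insert 3: 3 bumps 4 from row 1; 4 starts row 2. P = [[2, 3], [4]].
Insert 9: appended to row 1. P = [[2, 3, 9], [4]].
Insert 7: 7 bumps 9 from row 1; 9 appends to row 2. P = [[2, 3, 7], [4, 9]].
Insert 8: appended to row 1. P = [[2, 3, 7, 8], [4, 9]].
Insert 5: 5 bumps 7 from row 1; 7 bumps 9 from row 2; 9 starts row 3. P = [[2, 3, 5, 8], [4, 7], [9]].
Insert 6: 6 bumps 8 from row 1; 8 appends to row 2. P = [[2, 3, 5, 6], [4, 7, 8], [9]].
Insert 1: 1 bumps 2 from row 1; 2 bumps 4 from row 2; 4 bumps 9 from row 3; 9 starts row 4. P = [[1, 3, 5, 6], [2, 7, 8], [4], [9]].

So P = [[1, 3, 5, 6], [2, 7, 8], [4], [9]], Q = [[1, 2, 4, 6], [3, 5, 8], [7], [9]].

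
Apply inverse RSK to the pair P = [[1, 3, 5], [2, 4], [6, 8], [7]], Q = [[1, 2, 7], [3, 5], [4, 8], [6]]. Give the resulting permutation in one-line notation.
7 8 6 2 4 1 5 3

Reverse RSK: for i = n, n-1, ..., 1, locate i in Q, remove the corresponding corner cell from P, and reverse-bump its entry up through P; the value ejected from row 1 is w(i).

So w = 7 8 6 2 4 1 5 3.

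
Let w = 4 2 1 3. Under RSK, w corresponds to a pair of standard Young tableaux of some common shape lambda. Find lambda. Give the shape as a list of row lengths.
Row-insert each entry into an empty tableau.

After inserting 4: P = [[4]].
After inserting 2: P = [[2], [4]].
After inserting 1: P = [[1], [2], [4]].
After inserting 3: P = [[1, 3], [2], [4]].

The final insertion tableau P = [[1, 3], [2], [4]] has shape [2, 1, 1].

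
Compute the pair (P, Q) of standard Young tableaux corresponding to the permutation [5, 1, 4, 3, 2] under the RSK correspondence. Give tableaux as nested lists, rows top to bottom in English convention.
P = [[1, 2], [3], [4], [5]], Q = [[1, 3], [2], [4], [5]]

Insert each entry of the permutation into P by Schensted row insertion, recording in Q the position of each new cell.

Insert 5: appended to row 1. P = [[5]], Q = [[1]].
Insert 1: 1 bumps 5 from row 1; 5 starts row 2. P = [[1], [5]], Q = [[1], [2]].
Insert 4: appended to row 1. P = [[1, 4], [5]], Q = [[1, 3], [2]].
Insert 3: 3 bumps 4 from row 1; 4 bumps 5 from row 2; 5 starts row 3. P = [[1, 3], [4], [5]], Q = [[1, 3], [2], [4]].
Insert 2: 2 bumps 3 from row 1; 3 bumps 4 from row 2; 4 bumps 5 from row 3; 5 starts row 4. P = [[1, 2], [3], [4], [5]], Q = [[1, 3], [2], [4], [5]].

So P = [[1, 2], [3], [4], [5]], Q = [[1, 3], [2], [4], [5]].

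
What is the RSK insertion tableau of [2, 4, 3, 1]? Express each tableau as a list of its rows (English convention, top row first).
P = [[1, 3], [2], [4]]

Insert 2: appended to row 1. P = [[2]].
Insert 4: appended to row 1. P = [[2, 4]].
Insert 3: 3 bumps 4 from row 1; 4 starts row 2. P = [[2, 3], [4]].
Insert 1: 1 bumps 2 from row 1; 2 bumps 4 from row 2; 4 starts row 3. P = [[1, 3], [2], [4]].

So P = [[1, 3], [2], [4]].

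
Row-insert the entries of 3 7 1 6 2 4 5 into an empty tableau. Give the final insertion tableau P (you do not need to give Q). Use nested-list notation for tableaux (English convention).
After inserting 3: P = [[3]].
After inserting 7: P = [[3, 7]].
After inserting 1: P = [[1, 7], [3]].
After inserting 6: P = [[1, 6], [3, 7]].
After inserting 2: P = [[1, 2], [3, 6], [7]].
After inserting 4: P = [[1, 2, 4], [3, 6], [7]].
After inserting 5: P = [[1, 2, 4, 5], [3, 6], [7]].

So P = [[1, 2, 4, 5], [3, 6], [7]].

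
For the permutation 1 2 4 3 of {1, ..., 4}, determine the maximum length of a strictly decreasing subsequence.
2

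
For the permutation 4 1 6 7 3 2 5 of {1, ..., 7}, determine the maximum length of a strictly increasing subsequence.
3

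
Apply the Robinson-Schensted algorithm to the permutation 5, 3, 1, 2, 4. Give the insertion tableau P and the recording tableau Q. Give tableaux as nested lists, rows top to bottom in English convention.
Insert each entry of the permutation into P by Schensted row insertion, recording in Q the position of each new cell.

Insert 5: appended to row 1. P = [[5]].
Insert 3: 3 bumps 5 from row 1; 5 starts row 2. P = [[3], [5]].
Insert 1: 1 bumps 3 from row 1; 3 bumps 5 from row 2; 5 starts row 3. P = [[1], [3], [5]].
Insert 2: appended to row 1. P = [[1, 2], [3], [5]].
Insert 4: appended to row 1. P = [[1, 2, 4], [3], [5]].

So P = [[1, 2, 4], [3], [5]], Q = [[1, 4, 5], [2], [3]].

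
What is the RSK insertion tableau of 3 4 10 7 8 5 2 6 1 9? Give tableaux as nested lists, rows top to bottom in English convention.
P = [[1, 4, 5, 6, 9], [2, 8], [3], [7], [10]]

Insert 3: appended to row 1. P = [[3]].
Insert 4: appended to row 1. P = [[3, 4]].
Insert 10: appended to row 1. P = [[3, 4, 10]].
Insert 7: 7 bumps 10 from row 1; 10 starts row 2. P = [[3, 4, 7], [10]].
Insert 8: appended to row 1. P = [[3, 4, 7, 8], [10]].
Insert 5: 5 bumps 7 from row 1; 7 bumps 10 from row 2; 10 starts row 3. P = [[3, 4, 5, 8], [7], [10]].
Insert 2: 2 bumps 3 from row 1; 3 bumps 7 from row 2; 7 bumps 10 from row 3; 10 starts row 4. P = [[2, 4, 5, 8], [3], [7], [10]].
Insert 6: 6 bumps 8 from row 1; 8 appends to row 2. P = [[2, 4, 5, 6], [3, 8], [7], [10]].
Insert 1: 1 bumps 2 from row 1; 2 bumps 3 from row 2; 3 bumps 7 from row 3; 7 bumps 10 from row 4; 10 starts row 5. P = [[1, 4, 5, 6], [2, 8], [3], [7], [10]].
Insert 9: appended to row 1. P = [[1, 4, 5, 6, 9], [2, 8], [3], [7], [10]].

So P = [[1, 4, 5, 6, 9], [2, 8], [3], [7], [10]].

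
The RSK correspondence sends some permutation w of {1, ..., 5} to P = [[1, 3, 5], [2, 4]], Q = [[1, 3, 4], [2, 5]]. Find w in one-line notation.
Reverse the RSK construction: for i from n down to 1, find the cell of Q containing i, remove the entry at that cell from P, and reverse-bump it up through P; the value ejected from row 1 is w(i).

Step i=5: Q has 5 at row 2, column 2; remove 4 from row 2 of P and reverse-bump: 4 enters row 1 and ejects 3. So w(5) = 3. P is now [[1, 4, 5], [2]].
Step i=4: Q has 4 at row 1, column 3; remove that cell from P, ejecting 5. So w(4) = 5. P is now [[1, 4], [2]].
Step i=3: Q has 3 at row 1, column 2; remove that cell from P, ejecting 4. So w(3) = 4. P is now [[1], [2]].
Step i=2: Q has 2 at row 2, column 1; remove 2 from row 2 of P and reverse-bump: 2 enters row 1 and ejects 1. So w(2) = 1. P is now [[2]].
Step i=1: Q has 1 at row 1, column 1; remove that cell from P, ejecting 2. So w(1) = 2. P is now [].

So w = 2 1 4 5 3.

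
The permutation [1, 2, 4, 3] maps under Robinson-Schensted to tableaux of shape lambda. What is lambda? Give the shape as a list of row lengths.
Row-insert each entry into an empty tableau.

After inserting 1: P = [[1]].
After inserting 2: P = [[1, 2]].
After inserting 4: P = [[1, 2, 4]].
After inserting 3: P = [[1, 2, 3], [4]].

The final insertion tableau P = [[1, 2, 3], [4]] has shape [3, 1].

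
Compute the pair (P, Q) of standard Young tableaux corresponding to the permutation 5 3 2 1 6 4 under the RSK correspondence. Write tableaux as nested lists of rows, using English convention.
Insert each entry of the permutation into P by Schensted row insertion, recording in Q the position of each new cell.

Insert 5: appended to row 1. P = [[5]], Q = [[1]].
Insert 3: 3 bumps 5 from row 1; 5 starts row 2. P = [[3], [5]], Q = [[1], [2]].
Insert 2: 2 bumps 3 from row 1; 3 bumps 5 from row 2; 5 starts row 3. P = [[2], [3], [5]], Q = [[1], [2], [3]].
Insert 1: 1 bumps 2 from row 1; 2 bumps 3 from row 2; 3 bumps 5 from row 3; 5 starts row 4. P = [[1], [2], [3], [5]], Q = [[1], [2], [3], [4]].
Insert 6: appended to row 1. P = [[1, 6], [2], [3], [5]], Q = [[1, 5], [2], [3], [4]].
Insert 4: 4 bumps 6 from row 1; 6 appends to row 2. P = [[1, 4], [2, 6], [3], [5]], Q = [[1, 5], [2, 6], [3], [4]].

So P = [[1, 4], [2, 6], [3], [5]], Q = [[1, 5], [2, 6], [3], [4]].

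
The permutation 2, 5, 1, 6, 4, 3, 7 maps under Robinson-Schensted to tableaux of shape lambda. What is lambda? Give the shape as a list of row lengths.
Row-insert each entry into an empty tableau.

After inserting 2: P = [[2]].
After inserting 5: P = [[2, 5]].
After inserting 1: P = [[1, 5], [2]].
After inserting 6: P = [[1, 5, 6], [2]].
After inserting 4: P = [[1, 4, 6], [2, 5]].
After inserting 3: P = [[1, 3, 6], [2, 4], [5]].
After inserting 7: P = [[1, 3, 6, 7], [2, 4], [5]].

The final insertion tableau P = [[1, 3, 6, 7], [2, 4], [5]] has shape [4, 2, 1].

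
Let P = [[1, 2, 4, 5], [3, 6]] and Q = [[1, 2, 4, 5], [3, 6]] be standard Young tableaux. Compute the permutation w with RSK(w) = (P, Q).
1 3 2 4 6 5

Reverse the RSK construction: for i from n down to 1, find the cell of Q containing i, remove the entry at that cell from P, and reverse-bump it up through P; the value ejected from row 1 is w(i).

Step i=6: Q has 6 at row 2, column 2; remove 6 from row 2 of P and reverse-bump: 6 enters row 1 and ejects 5. So w(6) = 5. P is now [[1, 2, 4, 6], [3]].
Step i=5: Q has 5 at row 1, column 4; remove that cell from P, ejecting 6. So w(5) = 6. P is now [[1, 2, 4], [3]].
Step i=4: Q has 4 at row 1, column 3; remove that cell from P, ejecting 4. So w(4) = 4. P is now [[1, 2], [3]].
Step i=3: Q has 3 at row 2, column 1; remove 3 from row 2 of P and reverse-bump: 3 enters row 1 and ejects 2. So w(3) = 2. P is now [[1, 3]].
Step i=2: Q has 2 at row 1, column 2; remove that cell from P, ejecting 3. So w(2) = 3. P is now [[1]].
Step i=1: Q has 1 at row 1, column 1; remove that cell from P, ejecting 1. So w(1) = 1. P is now [].

So w = 1 3 2 4 6 5.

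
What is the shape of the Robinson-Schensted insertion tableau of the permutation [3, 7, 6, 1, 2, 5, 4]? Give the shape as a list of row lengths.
[3, 2, 1, 1]

RSK row insertion gives P = [[1, 2, 4], [3, 5], [6], [7]], which has shape [3, 2, 1, 1].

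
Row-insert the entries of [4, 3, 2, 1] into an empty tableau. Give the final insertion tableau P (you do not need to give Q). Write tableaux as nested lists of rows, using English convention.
Insert 4: appended to row 1. P = [[4]].
Insert 3: 3 bumps 4 from row 1; 4 starts row 2. P = [[3], [4]].
Insert 2: 2 bumps 3 from row 1; 3 bumps 4 from row 2; 4 starts row 3. P = [[2], [3], [4]].
Insert 1: 1 bumps 2 from row 1; 2 bumps 3 from row 2; 3 bumps 4 from row 3; 4 starts row 4. P = [[1], [2], [3], [4]].

So P = [[1], [2], [3], [4]].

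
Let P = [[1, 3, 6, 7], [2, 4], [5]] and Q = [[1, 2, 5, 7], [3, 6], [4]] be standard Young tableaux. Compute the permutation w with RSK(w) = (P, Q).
Reverse the RSK construction: for i from n down to 1, find the cell of Q containing i, remove the entry at that cell from P, and reverse-bump it up through P; the value ejected from row 1 is w(i).

Step i=7: Q has 7 at row 1, column 4; remove that cell from P, ejecting 7. So w(7) = 7. P is now [[1, 3, 6], [2, 4], [5]].
Step i=6: Q has 6 at row 2, column 2; remove 4 from row 2 of P and reverse-bump: 4 enters row 1 and ejects 3. So w(6) = 3. P is now [[1, 4, 6], [2], [5]].
Step i=5: Q has 5 at row 1, column 3; remove that cell from P, ejecting 6. So w(5) = 6. P is now [[1, 4], [2], [5]].
Step i=4: Q has 4 at row 3, column 1; remove 5 from row 3 of P and reverse-bump: 5 enters row 2 and ejects 2; 2 enters row 1 and ejects 1. So w(4) = 1. P is now [[2, 4], [5]].
Step i=3: Q has 3 at row 2, column 1; remove 5 from row 2 of P and reverse-bump: 5 enters row 1 and ejects 4. So w(3) = 4. P is now [[2, 5]].
Step i=2: Q has 2 at row 1, column 2; remove that cell from P, ejecting 5. So w(2) = 5. P is now [[2]].
Step i=1: Q has 1 at row 1, column 1; remove that cell from P, ejecting 2. So w(1) = 2. P is now [].

So w = 2 5 4 1 6 3 7.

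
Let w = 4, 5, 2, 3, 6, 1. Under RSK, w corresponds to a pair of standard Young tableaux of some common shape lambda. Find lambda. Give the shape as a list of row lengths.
RSK row insertion gives P = [[1, 3, 6], [2, 5], [4]], which has shape [3, 2, 1].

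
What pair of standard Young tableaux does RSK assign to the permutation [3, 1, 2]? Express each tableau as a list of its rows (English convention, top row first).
Insert each entry of the permutation into P by Schensted row insertion, recording in Q the position of each new cell.

Insert 3: appended to row 1. P = [[3]].
Insert 1: 1 bumps 3 from row 1; 3 starts row 2. P = [[1], [3]].
Insert 2: appended to row 1. P = [[1, 2], [3]].

So P = [[1, 2], [3]], Q = [[1, 3], [2]].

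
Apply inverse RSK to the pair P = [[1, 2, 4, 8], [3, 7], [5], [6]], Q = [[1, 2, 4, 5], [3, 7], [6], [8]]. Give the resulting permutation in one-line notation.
Reverse RSK: for i = n, n-1, ..., 1, locate i in Q, remove the corresponding corner cell from P, and reverse-bump its entry up through P; the value ejected from row 1 is w(i).

So w = 1 6 5 7 8 3 4 2.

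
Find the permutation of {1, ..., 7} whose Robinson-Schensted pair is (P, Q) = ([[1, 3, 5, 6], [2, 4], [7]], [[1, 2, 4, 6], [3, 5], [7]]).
2 4 1 7 5 6 3

Reverse the RSK construction: for i from n down to 1, find the cell of Q containing i, remove the entry at that cell from P, and reverse-bump it up through P; the value ejected from row 1 is w(i).

Step i=7: Q has 7 at row 3, column 1; remove 7 from row 3 of P and reverse-bump: 7 enters row 2 and ejects 4; 4 enters row 1 and ejects 3. So w(7) = 3. P is now [[1, 4, 5, 6], [2, 7]].
Step i=6: Q has 6 at row 1, column 4; remove that cell from P, ejecting 6. So w(6) = 6. P is now [[1, 4, 5], [2, 7]].
Step i=5: Q has 5 at row 2, column 2; remove 7 from row 2 of P and reverse-bump: 7 enters row 1 and ejects 5. So w(5) = 5. P is now [[1, 4, 7], [2]].
Step i=4: Q has 4 at row 1, column 3; remove that cell from P, ejecting 7. So w(4) = 7. P is now [[1, 4], [2]].
Step i=3: Q has 3 at row 2, column 1; remove 2 from row 2 of P and reverse-bump: 2 enters row 1 and ejects 1. So w(3) = 1. P is now [[2, 4]].
Step i=2: Q has 2 at row 1, column 2; remove that cell from P, ejecting 4. So w(2) = 4. P is now [[2]].
Step i=1: Q has 1 at row 1, column 1; remove that cell from P, ejecting 2. So w(1) = 2. P is now [].

So w = 2 4 1 7 5 6 3.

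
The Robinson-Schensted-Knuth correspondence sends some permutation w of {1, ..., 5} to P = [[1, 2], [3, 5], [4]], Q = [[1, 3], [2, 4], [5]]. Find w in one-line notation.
4 1 5 3 2

Reverse RSK: for i = n, n-1, ..., 1, locate i in Q, remove the corresponding corner cell from P, and reverse-bump its entry up through P; the value ejected from row 1 is w(i).

So w = 4 1 5 3 2.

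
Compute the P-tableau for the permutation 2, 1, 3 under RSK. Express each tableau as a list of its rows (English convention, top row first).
P = [[1, 3], [2]]

Insert 2: appended to row 1. P = [[2]].
Insert 1: 1 bumps 2 from row 1; 2 starts row 2. P = [[1], [2]].
Insert 3: appended to row 1. P = [[1, 3], [2]].

So P = [[1, 3], [2]].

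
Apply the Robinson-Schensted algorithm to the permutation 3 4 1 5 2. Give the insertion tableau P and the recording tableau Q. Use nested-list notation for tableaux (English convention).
Insert each entry of the permutation into P by Schensted row insertion, recording in Q the position of each new cell.

Insert 3: appended to row 1. P = [[3]], Q = [[1]].
Insert 4: appended to row 1. P = [[3, 4]], Q = [[1, 2]].
Insert 1: 1 bumps 3 from row 1; 3 starts row 2. P = [[1, 4], [3]], Q = [[1, 2], [3]].
Insert 5: appended to row 1. P = [[1, 4, 5], [3]], Q = [[1, 2, 4], [3]].
Insert 2: 2 bumps 4 from row 1; 4 appends to row 2. P = [[1, 2, 5], [3, 4]], Q = [[1, 2, 4], [3, 5]].

So P = [[1, 2, 5], [3, 4]], Q = [[1, 2, 4], [3, 5]].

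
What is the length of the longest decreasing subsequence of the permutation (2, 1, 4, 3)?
2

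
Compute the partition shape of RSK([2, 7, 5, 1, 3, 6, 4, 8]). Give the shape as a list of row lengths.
Row-insert each entry into an empty tableau.

After inserting 2: P = [[2]].
After inserting 7: P = [[2, 7]].
After inserting 5: P = [[2, 5], [7]].
After inserting 1: P = [[1, 5], [2], [7]].
After inserting 3: P = [[1, 3], [2, 5], [7]].
After inserting 6: P = [[1, 3, 6], [2, 5], [7]].
After inserting 4: P = [[1, 3, 4], [2, 5, 6], [7]].
After inserting 8: P = [[1, 3, 4, 8], [2, 5, 6], [7]].

The final insertion tableau P = [[1, 3, 4, 8], [2, 5, 6], [7]] has shape [4, 3, 1].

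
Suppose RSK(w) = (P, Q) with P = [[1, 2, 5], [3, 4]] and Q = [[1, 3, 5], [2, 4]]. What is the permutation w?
3 1 4 2 5

Reverse the RSK construction: for i from n down to 1, find the cell of Q containing i, remove the entry at that cell from P, and reverse-bump it up through P; the value ejected from row 1 is w(i).

Step i=5: Q has 5 at row 1, column 3; remove that cell from P, ejecting 5. So w(5) = 5. P is now [[1, 2], [3, 4]].
Step i=4: Q has 4 at row 2, column 2; remove 4 from row 2 of P and reverse-bump: 4 enters row 1 and ejects 2. So w(4) = 2. P is now [[1, 4], [3]].
Step i=3: Q has 3 at row 1, column 2; remove that cell from P, ejecting 4. So w(3) = 4. P is now [[1], [3]].
Step i=2: Q has 2 at row 2, column 1; remove 3 from row 2 of P and reverse-bump: 3 enters row 1 and ejects 1. So w(2) = 1. P is now [[3]].
Step i=1: Q has 1 at row 1, column 1; remove that cell from P, ejecting 3. So w(1) = 3. P is now [].

So w = 3 1 4 2 5.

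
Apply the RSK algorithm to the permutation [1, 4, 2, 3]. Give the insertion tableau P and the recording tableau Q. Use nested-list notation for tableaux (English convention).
Insert each entry of the permutation into P by Schensted row insertion, recording in Q the position of each new cell.

Insert 1: appended to row 1. P = [[1]].
Insert 4: appended to row 1. P = [[1, 4]].
Insert 2: 2 bumps 4 from row 1; 4 starts row 2. P = [[1, 2], [4]].
Insert 3: appended to row 1. P = [[1, 2, 3], [4]].

So P = [[1, 2, 3], [4]], Q = [[1, 2, 4], [3]].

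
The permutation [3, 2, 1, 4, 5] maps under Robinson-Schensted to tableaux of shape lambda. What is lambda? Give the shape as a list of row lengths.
[3, 1, 1]

Row-insert each entry into an empty tableau.

After inserting 3: P = [[3]].
After inserting 2: P = [[2], [3]].
After inserting 1: P = [[1], [2], [3]].
After inserting 4: P = [[1, 4], [2], [3]].
After inserting 5: P = [[1, 4, 5], [2], [3]].

The final insertion tableau P = [[1, 4, 5], [2], [3]] has shape [3, 1, 1].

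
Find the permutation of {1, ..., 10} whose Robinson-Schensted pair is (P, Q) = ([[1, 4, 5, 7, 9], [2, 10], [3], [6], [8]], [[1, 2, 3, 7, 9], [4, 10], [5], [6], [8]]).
3 4 8 6 5 2 7 1 10 9

Reverse the RSK construction: for i from n down to 1, find the cell of Q containing i, remove the entry at that cell from P, and reverse-bump it up through P; the value ejected from row 1 is w(i).

Step i=10: Q has 10 at row 2, column 2; remove 10 from row 2 of P and reverse-bump: 10 enters row 1 and ejects 9. So w(10) = 9. P is now [[1, 4, 5, 7, 10], [2], [3], [6], [8]].
Step i=9: Q has 9 at row 1, column 5; remove that cell from P, ejecting 10. So w(9) = 10. P is now [[1, 4, 5, 7], [2], [3], [6], [8]].
Step i=8: Q has 8 at row 5, column 1; remove 8 from row 5 of P and reverse-bump: 8 enters row 4 and ejects 6; 6 enters row 3 and ejects 3; 3 enters row 2 and ejects 2; 2 enters row 1 and ejects 1. So w(8) = 1. P is now [[2, 4, 5, 7], [3], [6], [8]].
Step i=7: Q has 7 at row 1, column 4; remove that cell from P, ejecting 7. So w(7) = 7. P is now [[2, 4, 5], [3], [6], [8]].
Step i=6: Q has 6 at row 4, column 1; remove 8 from row 4 of P and reverse-bump: 8 enters row 3 and ejects 6; 6 enters row 2 and ejects 3; 3 enters row 1 and ejects 2. So w(6) = 2. P is now [[3, 4, 5], [6], [8]].
Step i=5: Q has 5 at row 3, column 1; remove 8 from row 3 of P and reverse-bump: 8 enters row 2 and ejects 6; 6 enters row 1 and ejects 5. So w(5) = 5. P is now [[3, 4, 6], [8]].
Step i=4: Q has 4 at row 2, column 1; remove 8 from row 2 of P and reverse-bump: 8 enters row 1 and ejects 6. So w(4) = 6. P is now [[3, 4, 8]].
Step i=3: Q has 3 at row 1, column 3; remove that cell from P, ejecting 8. So w(3) = 8. P is now [[3, 4]].
Step i=2: Q has 2 at row 1, column 2; remove that cell from P, ejecting 4. So w(2) = 4. P is now [[3]].
Step i=1: Q has 1 at row 1, column 1; remove that cell from P, ejecting 3. So w(1) = 3. P is now [].

So w = 3 4 8 6 5 2 7 1 10 9.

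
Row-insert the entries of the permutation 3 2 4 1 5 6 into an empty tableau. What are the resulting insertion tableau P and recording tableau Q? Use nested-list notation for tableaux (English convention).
Insert each entry of the permutation into P by Schensted row insertion, recording in Q the position of each new cell.

Insert 3: appended to row 1. P = [[3]].
Insert 2: 2 bumps 3 from row 1; 3 starts row 2. P = [[2], [3]].
Insert 4: appended to row 1. P = [[2, 4], [3]].
Insert 1: 1 bumps 2 from row 1; 2 bumps 3 from row 2; 3 starts row 3. P = [[1, 4], [2], [3]].
Insert 5: appended to row 1. P = [[1, 4, 5], [2], [3]].
Insert 6: appended to row 1. P = [[1, 4, 5, 6], [2], [3]].

So P = [[1, 4, 5, 6], [2], [3]], Q = [[1, 3, 5, 6], [2], [4]].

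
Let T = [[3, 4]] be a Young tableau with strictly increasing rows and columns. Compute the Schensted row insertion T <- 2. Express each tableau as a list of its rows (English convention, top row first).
[[2, 4], [3]]

In row 1, 2 replaces 3 (the leftmost entry greater than 2); 3 is bumped to row 2. 3 starts a new row 2. The new tableau is [[2, 4], [3]].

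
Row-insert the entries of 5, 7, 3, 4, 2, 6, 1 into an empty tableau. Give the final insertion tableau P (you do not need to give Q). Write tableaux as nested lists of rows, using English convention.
Insert 5: appended to row 1. P = [[5]].
Insert 7: appended to row 1. P = [[5, 7]].
Insert 3: 3 bumps 5 from row 1; 5 starts row 2. P = [[3, 7], [5]].
Insert 4: 4 bumps 7 from row 1; 7 appends to row 2. P = [[3, 4], [5, 7]].
Insert 2: 2 bumps 3 from row 1; 3 bumps 5 from row 2; 5 starts row 3. P = [[2, 4], [3, 7], [5]].
Insert 6: appended to row 1. P = [[2, 4, 6], [3, 7], [5]].
Insert 1: 1 bumps 2 from row 1; 2 bumps 3 from row 2; 3 bumps 5 from row 3; 5 starts row 4. P = [[1, 4, 6], [2, 7], [3], [5]].

So P = [[1, 4, 6], [2, 7], [3], [5]].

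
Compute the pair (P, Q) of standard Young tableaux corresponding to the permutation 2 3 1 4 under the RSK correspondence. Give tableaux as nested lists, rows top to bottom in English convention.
P = [[1, 3, 4], [2]], Q = [[1, 2, 4], [3]]

Insert each entry of the permutation into P by Schensted row insertion, recording in Q the position of each new cell.

Insert 2: appended to row 1. P = [[2]].
Insert 3: appended to row 1. P = [[2, 3]].
Insert 1: 1 bumps 2 from row 1; 2 starts row 2. P = [[1, 3], [2]].
Insert 4: appended to row 1. P = [[1, 3, 4], [2]].

So P = [[1, 3, 4], [2]], Q = [[1, 2, 4], [3]].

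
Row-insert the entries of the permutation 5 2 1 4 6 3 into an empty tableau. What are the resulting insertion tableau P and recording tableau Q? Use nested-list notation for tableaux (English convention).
P = [[1, 3, 6], [2, 4], [5]], Q = [[1, 4, 5], [2, 6], [3]]

Insert each entry of the permutation into P by Schensted row insertion, recording in Q the position of each new cell.

Insert 5: appended to row 1. P = [[5]], Q = [[1]].
Insert 2: 2 bumps 5 from row 1; 5 starts row 2. P = [[2], [5]], Q = [[1], [2]].
Insert 1: 1 bumps 2 from row 1; 2 bumps 5 from row 2; 5 starts row 3. P = [[1], [2], [5]], Q = [[1], [2], [3]].
Insert 4: appended to row 1. P = [[1, 4], [2], [5]], Q = [[1, 4], [2], [3]].
Insert 6: appended to row 1. P = [[1, 4, 6], [2], [5]], Q = [[1, 4, 5], [2], [3]].
Insert 3: 3 bumps 4 from row 1; 4 appends to row 2. P = [[1, 3, 6], [2, 4], [5]], Q = [[1, 4, 5], [2, 6], [3]].

So P = [[1, 3, 6], [2, 4], [5]], Q = [[1, 4, 5], [2, 6], [3]].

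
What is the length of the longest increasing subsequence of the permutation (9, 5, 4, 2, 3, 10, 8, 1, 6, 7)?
4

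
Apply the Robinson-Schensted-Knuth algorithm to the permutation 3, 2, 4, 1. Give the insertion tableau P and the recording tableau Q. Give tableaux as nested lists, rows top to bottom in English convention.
P = [[1, 4], [2], [3]], Q = [[1, 3], [2], [4]]

Insert each entry of the permutation into P by Schensted row insertion, recording in Q the position of each new cell.

Insert 3: appended to row 1. P = [[3]], Q = [[1]].
Insert 2: 2 bumps 3 from row 1; 3 starts row 2. P = [[2], [3]], Q = [[1], [2]].
Insert 4: appended to row 1. P = [[2, 4], [3]], Q = [[1, 3], [2]].
Insert 1: 1 bumps 2 from row 1; 2 bumps 3 from row 2; 3 starts row 3. P = [[1, 4], [2], [3]], Q = [[1, 3], [2], [4]].

So P = [[1, 4], [2], [3]], Q = [[1, 3], [2], [4]].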